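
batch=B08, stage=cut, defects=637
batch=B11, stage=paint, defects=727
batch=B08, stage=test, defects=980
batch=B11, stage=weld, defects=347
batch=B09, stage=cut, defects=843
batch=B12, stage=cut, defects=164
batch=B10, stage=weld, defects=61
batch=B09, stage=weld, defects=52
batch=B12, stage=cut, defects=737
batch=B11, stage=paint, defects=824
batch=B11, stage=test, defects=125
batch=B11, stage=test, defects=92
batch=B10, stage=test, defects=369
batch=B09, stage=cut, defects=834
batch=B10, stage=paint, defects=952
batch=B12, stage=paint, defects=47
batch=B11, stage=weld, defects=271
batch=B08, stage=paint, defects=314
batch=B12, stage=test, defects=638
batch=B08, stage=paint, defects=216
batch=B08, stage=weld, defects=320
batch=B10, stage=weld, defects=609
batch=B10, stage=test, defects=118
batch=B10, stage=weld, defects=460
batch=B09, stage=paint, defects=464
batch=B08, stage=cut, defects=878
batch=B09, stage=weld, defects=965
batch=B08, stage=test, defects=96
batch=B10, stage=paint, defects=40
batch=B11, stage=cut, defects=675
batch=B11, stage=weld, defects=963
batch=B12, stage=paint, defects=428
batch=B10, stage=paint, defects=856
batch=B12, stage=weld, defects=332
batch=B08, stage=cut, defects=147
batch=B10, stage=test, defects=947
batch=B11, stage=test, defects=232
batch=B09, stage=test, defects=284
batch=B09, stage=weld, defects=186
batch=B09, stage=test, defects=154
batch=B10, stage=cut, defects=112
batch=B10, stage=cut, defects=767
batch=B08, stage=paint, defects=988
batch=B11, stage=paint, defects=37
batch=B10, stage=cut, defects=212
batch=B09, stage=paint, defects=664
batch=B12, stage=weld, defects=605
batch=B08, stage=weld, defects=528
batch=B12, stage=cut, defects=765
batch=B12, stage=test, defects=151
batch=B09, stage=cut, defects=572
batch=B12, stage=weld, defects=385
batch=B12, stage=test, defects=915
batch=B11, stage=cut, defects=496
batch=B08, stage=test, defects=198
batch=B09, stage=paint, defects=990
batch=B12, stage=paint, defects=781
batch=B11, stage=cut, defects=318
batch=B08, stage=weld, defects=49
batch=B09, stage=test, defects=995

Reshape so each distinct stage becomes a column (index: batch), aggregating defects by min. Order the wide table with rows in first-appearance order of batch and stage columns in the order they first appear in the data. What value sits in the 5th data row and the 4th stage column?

With rows in first-appearance order of batch, row 5 is batch=B10. stage columns in first-appearance order: cut, paint, test, weld; column 4 is weld.
Long rows with batch=B10, stage=weld: min(61, 609, 460) = 61.

61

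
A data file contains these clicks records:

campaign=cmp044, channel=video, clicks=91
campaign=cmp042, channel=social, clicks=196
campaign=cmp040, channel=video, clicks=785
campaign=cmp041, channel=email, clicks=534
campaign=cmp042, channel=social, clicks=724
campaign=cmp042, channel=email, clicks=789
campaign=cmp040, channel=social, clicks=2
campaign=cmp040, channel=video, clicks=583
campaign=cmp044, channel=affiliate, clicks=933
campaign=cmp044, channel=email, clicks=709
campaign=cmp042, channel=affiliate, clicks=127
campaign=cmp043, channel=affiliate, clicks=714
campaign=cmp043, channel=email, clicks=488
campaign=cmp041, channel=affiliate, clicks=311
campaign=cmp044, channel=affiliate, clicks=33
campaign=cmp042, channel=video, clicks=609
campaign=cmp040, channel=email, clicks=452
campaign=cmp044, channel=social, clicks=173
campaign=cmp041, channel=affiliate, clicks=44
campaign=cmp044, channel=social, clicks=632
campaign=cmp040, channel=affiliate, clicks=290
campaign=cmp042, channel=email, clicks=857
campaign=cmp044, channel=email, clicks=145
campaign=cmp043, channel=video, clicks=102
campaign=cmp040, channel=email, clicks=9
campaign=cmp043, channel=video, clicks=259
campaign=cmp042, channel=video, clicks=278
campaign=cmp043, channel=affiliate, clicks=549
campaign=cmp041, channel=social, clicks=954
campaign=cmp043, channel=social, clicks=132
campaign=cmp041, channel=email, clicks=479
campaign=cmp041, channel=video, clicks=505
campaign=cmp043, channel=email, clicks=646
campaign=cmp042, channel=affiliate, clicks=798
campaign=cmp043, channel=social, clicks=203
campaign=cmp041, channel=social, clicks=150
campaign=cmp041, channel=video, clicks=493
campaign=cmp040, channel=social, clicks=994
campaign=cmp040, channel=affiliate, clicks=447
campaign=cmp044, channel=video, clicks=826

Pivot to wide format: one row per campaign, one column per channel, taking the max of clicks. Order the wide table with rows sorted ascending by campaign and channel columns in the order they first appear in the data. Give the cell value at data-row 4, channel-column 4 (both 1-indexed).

714

With rows sorted ascending by campaign, row 4 is campaign=cmp043. channel columns in first-appearance order: video, social, email, affiliate; column 4 is affiliate.
Long rows with campaign=cmp043, channel=affiliate: max(714, 549) = 714.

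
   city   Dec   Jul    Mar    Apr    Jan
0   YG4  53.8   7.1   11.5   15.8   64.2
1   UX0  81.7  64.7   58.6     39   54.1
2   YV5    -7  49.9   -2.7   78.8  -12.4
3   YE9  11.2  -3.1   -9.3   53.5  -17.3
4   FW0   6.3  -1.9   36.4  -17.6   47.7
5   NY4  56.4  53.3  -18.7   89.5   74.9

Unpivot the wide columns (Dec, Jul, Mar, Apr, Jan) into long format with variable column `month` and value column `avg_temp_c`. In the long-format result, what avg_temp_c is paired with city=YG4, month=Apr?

15.8

Unpivoting turns each (city, wide-column) pair into one long row.
The wide cell at row YG4, column Apr holds 15.8, so the long row (YG4, Apr) has avg_temp_c=15.8.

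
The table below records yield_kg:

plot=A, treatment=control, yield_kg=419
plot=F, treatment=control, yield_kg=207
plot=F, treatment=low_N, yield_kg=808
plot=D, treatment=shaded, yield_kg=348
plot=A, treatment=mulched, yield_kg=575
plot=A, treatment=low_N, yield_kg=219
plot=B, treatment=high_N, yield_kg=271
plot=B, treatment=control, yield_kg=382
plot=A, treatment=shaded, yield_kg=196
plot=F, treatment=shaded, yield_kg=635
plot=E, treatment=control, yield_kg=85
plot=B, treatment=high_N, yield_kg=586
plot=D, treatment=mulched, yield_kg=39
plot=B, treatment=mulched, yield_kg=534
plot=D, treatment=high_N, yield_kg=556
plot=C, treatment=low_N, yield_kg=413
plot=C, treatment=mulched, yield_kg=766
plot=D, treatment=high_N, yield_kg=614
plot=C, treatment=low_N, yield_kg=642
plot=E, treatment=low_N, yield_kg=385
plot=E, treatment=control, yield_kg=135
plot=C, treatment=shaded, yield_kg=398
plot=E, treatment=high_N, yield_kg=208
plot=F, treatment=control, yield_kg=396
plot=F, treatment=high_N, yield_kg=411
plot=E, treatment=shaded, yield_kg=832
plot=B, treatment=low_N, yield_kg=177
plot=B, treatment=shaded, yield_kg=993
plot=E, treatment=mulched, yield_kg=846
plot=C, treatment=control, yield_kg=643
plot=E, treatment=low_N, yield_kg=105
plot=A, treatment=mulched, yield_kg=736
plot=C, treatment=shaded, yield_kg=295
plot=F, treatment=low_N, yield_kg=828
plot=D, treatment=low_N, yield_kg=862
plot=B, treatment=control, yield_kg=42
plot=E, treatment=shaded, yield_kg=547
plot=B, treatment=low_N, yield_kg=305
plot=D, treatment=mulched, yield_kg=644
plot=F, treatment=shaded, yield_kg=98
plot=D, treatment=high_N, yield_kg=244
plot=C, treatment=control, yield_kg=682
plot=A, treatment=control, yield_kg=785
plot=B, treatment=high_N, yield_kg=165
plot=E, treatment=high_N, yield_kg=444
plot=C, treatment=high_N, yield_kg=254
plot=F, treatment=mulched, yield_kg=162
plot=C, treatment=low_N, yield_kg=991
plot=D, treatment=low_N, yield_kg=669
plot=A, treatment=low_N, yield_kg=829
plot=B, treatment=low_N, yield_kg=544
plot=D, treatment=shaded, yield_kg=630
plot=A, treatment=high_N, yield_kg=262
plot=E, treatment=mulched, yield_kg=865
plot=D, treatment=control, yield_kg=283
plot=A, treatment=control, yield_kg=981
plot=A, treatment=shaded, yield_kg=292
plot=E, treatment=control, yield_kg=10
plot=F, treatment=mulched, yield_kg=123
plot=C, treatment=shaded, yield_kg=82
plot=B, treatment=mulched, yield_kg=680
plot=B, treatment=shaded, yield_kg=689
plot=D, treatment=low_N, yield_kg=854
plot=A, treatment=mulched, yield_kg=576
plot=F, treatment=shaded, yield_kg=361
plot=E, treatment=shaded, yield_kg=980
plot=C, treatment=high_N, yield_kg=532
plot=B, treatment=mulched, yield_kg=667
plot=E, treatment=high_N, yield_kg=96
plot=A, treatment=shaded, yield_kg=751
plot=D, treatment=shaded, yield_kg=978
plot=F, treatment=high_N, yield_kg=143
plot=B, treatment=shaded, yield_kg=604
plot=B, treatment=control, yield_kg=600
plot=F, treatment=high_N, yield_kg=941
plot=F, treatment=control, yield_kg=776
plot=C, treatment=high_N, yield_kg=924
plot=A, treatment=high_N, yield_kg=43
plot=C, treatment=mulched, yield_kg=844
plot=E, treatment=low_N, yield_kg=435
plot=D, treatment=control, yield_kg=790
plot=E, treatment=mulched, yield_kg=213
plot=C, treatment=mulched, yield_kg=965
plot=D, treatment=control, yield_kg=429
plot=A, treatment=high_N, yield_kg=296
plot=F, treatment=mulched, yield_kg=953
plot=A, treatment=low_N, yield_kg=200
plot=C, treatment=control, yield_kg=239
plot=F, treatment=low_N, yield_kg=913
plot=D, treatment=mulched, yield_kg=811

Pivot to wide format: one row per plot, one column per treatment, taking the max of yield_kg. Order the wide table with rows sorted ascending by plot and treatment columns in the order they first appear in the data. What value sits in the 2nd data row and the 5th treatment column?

With rows sorted ascending by plot, row 2 is plot=B. treatment columns in first-appearance order: control, low_N, shaded, mulched, high_N; column 5 is high_N.
Long rows with plot=B, treatment=high_N: max(271, 586, 165) = 586.

586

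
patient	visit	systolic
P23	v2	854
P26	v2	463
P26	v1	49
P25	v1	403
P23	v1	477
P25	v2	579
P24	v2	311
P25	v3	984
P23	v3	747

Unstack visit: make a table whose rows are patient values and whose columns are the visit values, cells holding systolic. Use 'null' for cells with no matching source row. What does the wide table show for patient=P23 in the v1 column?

477

The long row with patient=P23, visit=v1 has systolic=477.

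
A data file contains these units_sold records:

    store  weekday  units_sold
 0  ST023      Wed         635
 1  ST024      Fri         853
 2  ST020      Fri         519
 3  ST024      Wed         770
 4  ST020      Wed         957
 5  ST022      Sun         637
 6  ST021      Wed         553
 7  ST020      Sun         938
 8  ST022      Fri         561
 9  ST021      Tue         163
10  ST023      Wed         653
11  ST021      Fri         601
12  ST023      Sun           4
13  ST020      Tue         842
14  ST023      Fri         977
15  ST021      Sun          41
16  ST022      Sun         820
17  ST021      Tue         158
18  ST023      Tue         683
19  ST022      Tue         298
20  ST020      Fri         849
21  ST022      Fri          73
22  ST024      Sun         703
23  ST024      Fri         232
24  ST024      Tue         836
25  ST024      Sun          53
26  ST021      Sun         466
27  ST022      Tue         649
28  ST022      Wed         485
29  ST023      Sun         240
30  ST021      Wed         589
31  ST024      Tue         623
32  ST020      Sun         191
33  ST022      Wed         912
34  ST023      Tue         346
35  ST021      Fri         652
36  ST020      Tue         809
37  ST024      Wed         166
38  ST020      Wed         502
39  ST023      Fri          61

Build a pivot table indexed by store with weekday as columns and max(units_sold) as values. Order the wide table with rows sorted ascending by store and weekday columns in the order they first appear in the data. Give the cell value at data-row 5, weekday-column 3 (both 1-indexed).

703

With rows sorted ascending by store, row 5 is store=ST024. weekday columns in first-appearance order: Wed, Fri, Sun, Tue; column 3 is Sun.
Long rows with store=ST024, weekday=Sun: max(703, 53) = 703.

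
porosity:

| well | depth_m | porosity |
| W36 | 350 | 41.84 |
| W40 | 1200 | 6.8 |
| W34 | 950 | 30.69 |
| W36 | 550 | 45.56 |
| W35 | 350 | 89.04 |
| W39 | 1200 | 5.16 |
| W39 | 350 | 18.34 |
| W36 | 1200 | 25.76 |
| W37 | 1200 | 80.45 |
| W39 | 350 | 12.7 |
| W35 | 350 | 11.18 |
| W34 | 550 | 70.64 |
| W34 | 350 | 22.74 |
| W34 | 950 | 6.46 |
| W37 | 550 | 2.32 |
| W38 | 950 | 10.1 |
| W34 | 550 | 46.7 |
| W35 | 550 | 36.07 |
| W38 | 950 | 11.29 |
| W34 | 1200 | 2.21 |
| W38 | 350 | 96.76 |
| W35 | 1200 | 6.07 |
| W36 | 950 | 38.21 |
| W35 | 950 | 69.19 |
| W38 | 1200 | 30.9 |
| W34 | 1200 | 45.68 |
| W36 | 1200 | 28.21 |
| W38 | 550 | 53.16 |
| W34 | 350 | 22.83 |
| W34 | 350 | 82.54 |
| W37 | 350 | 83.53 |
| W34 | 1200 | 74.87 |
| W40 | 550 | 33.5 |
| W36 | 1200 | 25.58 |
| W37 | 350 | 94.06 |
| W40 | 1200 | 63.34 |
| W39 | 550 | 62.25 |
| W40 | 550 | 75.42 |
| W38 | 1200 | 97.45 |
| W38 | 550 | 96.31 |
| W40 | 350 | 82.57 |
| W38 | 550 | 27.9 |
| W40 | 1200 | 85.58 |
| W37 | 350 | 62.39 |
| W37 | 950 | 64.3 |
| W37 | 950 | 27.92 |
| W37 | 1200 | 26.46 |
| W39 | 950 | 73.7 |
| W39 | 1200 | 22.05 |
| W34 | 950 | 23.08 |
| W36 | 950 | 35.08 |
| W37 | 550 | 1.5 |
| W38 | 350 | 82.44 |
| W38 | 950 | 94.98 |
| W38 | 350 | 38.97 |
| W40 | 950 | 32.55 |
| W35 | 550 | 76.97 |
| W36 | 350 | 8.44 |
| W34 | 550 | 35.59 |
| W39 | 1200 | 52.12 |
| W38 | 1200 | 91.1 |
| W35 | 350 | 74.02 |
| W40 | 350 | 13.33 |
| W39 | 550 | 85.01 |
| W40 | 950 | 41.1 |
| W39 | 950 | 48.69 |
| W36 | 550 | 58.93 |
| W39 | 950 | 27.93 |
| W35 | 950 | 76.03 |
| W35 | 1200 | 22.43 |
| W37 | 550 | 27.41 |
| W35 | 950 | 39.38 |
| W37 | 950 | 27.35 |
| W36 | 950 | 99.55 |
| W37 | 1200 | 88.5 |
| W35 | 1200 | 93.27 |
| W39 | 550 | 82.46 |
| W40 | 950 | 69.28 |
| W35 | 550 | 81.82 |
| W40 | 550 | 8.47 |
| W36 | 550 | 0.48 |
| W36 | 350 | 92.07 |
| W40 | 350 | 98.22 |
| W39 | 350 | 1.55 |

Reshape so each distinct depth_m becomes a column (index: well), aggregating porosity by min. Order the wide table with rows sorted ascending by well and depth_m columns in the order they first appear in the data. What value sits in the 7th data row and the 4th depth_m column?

8.47

With rows sorted ascending by well, row 7 is well=W40. depth_m columns in first-appearance order: 350, 1200, 950, 550; column 4 is 550.
Long rows with well=W40, depth_m=550: min(33.5, 75.42, 8.47) = 8.47.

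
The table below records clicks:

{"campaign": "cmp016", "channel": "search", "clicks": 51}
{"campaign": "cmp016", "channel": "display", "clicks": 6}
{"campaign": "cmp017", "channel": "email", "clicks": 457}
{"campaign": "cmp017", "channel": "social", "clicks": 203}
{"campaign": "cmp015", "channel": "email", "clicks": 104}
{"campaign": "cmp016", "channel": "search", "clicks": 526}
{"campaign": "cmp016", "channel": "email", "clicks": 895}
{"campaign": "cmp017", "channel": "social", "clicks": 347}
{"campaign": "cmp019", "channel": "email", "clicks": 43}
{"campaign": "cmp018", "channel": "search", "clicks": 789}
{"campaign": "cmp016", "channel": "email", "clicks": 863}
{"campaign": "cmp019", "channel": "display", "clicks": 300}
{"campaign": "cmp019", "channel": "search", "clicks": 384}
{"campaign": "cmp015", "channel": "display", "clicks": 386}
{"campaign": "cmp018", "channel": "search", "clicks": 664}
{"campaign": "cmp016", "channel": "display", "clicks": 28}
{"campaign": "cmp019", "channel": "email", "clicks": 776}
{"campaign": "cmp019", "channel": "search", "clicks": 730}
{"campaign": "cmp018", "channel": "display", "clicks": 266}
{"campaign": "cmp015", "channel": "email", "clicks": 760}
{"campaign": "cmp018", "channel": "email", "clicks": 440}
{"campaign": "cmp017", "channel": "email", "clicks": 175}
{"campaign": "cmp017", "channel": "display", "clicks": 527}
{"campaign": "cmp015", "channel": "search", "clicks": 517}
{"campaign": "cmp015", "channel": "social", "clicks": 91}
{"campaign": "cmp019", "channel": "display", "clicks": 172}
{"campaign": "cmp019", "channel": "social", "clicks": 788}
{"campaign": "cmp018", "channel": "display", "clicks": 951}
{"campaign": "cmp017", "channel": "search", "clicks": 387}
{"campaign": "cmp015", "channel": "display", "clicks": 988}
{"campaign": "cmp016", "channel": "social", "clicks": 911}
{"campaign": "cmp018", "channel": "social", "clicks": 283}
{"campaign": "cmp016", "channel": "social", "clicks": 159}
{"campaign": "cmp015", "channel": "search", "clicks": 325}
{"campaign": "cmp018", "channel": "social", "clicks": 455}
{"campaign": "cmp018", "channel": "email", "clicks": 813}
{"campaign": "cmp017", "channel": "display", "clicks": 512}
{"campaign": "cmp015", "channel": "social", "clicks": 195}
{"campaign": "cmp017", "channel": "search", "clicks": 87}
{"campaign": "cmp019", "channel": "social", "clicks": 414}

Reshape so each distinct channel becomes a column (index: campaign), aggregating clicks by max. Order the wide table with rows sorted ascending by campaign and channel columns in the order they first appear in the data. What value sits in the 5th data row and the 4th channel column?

With rows sorted ascending by campaign, row 5 is campaign=cmp019. channel columns in first-appearance order: search, display, email, social; column 4 is social.
Long rows with campaign=cmp019, channel=social: max(788, 414) = 788.

788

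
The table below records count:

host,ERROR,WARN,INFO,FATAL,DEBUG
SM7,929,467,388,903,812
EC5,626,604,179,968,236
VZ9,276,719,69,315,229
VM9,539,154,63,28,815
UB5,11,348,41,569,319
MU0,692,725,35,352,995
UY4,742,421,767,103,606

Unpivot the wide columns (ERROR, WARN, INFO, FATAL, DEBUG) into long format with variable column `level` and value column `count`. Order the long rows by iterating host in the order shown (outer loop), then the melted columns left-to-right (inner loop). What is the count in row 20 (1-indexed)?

815

35 rows total (7 × 5). Row 20: index ⌊(20-1)/5⌋ = 3 into host → VM9; (20-1) mod 5 = 4 into the melted columns → DEBUG.
So row 20 is (VM9, DEBUG, 815); count = 815.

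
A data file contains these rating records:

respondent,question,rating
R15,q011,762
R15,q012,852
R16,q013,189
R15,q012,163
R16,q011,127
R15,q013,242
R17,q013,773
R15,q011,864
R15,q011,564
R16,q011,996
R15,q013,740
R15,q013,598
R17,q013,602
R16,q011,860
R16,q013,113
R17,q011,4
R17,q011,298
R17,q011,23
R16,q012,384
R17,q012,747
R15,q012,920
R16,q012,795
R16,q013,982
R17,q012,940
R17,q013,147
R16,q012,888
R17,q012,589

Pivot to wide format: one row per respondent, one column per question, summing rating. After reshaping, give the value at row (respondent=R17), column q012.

Rows with respondent=R17 and question=q012: rating values are 747, 940, 589.
747 + 940 + 589 = 2276.

2276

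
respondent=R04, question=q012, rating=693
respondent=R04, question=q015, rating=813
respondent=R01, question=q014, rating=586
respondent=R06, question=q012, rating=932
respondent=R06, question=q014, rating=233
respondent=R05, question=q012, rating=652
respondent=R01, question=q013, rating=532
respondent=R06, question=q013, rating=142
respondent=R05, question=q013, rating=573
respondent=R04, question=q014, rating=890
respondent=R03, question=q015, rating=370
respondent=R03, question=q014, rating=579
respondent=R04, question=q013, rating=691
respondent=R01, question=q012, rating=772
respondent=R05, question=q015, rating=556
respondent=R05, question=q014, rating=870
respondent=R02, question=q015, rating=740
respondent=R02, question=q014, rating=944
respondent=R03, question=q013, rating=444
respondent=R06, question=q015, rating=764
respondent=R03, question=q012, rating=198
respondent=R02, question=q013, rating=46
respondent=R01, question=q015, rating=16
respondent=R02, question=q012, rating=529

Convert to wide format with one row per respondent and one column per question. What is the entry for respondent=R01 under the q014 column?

586

Wide layout: rows indexed by respondent, columns are the 4 distinct question values (q012, q015, q014, q013).
Cell (respondent=R01, question=q014) draws from the long row where respondent=R01 and question=q014, which has rating=586.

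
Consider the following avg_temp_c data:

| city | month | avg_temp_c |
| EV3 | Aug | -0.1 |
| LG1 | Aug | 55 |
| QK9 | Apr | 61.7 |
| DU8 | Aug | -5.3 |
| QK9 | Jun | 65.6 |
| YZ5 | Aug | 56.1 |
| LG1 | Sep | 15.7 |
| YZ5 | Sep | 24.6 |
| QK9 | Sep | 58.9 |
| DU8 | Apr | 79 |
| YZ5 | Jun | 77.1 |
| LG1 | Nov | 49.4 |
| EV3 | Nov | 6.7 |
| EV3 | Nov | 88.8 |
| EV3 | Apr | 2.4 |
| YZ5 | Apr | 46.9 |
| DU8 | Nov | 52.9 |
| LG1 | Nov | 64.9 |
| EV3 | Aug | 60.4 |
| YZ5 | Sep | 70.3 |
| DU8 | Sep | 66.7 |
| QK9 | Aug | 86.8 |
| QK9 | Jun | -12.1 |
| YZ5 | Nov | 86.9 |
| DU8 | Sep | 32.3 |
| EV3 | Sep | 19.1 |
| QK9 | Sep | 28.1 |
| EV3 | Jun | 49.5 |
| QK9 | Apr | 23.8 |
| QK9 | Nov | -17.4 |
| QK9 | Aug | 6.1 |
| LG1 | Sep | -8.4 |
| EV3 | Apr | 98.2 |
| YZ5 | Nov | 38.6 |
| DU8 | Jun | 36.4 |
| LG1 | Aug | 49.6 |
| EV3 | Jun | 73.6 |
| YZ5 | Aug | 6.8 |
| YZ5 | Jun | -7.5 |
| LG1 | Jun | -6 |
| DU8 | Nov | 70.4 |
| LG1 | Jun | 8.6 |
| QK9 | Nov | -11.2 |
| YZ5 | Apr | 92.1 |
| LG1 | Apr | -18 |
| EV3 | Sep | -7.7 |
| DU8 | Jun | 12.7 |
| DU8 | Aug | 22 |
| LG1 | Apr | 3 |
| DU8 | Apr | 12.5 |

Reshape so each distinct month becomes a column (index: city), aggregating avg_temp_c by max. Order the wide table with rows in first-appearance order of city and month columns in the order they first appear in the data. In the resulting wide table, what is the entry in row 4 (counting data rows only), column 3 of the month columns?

With rows in first-appearance order of city, row 4 is city=DU8. month columns in first-appearance order: Aug, Apr, Jun, Sep, Nov; column 3 is Jun.
Long rows with city=DU8, month=Jun: max(36.4, 12.7) = 36.4.

36.4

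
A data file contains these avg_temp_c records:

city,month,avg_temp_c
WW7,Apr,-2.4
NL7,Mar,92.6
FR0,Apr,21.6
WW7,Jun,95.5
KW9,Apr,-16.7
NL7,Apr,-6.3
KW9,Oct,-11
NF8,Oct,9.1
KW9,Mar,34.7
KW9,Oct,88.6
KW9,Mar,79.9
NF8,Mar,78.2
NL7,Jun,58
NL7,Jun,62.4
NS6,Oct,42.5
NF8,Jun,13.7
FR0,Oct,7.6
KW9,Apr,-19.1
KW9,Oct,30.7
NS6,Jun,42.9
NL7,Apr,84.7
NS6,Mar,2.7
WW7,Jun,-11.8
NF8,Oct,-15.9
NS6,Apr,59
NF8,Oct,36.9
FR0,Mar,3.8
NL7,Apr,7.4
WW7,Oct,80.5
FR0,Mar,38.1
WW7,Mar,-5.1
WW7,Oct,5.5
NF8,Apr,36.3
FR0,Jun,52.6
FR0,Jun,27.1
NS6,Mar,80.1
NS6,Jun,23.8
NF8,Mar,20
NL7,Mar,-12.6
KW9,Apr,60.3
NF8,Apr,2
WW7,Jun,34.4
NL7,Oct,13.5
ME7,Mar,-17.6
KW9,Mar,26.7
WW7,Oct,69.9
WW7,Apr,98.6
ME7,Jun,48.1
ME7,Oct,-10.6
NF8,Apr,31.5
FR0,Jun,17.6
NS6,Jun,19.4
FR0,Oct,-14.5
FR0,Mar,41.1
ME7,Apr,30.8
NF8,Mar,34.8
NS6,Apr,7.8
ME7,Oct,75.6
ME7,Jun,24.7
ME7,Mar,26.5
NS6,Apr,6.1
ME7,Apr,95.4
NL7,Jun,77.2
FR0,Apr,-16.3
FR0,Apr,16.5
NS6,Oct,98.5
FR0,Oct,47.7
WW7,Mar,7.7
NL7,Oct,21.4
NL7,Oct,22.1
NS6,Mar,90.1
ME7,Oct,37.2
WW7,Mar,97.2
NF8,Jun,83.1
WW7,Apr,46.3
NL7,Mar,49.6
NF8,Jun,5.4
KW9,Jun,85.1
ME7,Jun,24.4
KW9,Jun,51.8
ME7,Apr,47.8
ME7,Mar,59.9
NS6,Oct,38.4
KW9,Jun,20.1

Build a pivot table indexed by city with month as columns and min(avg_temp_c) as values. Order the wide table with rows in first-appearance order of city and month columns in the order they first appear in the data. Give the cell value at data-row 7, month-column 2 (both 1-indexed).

-17.6

With rows in first-appearance order of city, row 7 is city=ME7. month columns in first-appearance order: Apr, Mar, Jun, Oct; column 2 is Mar.
Long rows with city=ME7, month=Mar: min(-17.6, 26.5, 59.9) = -17.6.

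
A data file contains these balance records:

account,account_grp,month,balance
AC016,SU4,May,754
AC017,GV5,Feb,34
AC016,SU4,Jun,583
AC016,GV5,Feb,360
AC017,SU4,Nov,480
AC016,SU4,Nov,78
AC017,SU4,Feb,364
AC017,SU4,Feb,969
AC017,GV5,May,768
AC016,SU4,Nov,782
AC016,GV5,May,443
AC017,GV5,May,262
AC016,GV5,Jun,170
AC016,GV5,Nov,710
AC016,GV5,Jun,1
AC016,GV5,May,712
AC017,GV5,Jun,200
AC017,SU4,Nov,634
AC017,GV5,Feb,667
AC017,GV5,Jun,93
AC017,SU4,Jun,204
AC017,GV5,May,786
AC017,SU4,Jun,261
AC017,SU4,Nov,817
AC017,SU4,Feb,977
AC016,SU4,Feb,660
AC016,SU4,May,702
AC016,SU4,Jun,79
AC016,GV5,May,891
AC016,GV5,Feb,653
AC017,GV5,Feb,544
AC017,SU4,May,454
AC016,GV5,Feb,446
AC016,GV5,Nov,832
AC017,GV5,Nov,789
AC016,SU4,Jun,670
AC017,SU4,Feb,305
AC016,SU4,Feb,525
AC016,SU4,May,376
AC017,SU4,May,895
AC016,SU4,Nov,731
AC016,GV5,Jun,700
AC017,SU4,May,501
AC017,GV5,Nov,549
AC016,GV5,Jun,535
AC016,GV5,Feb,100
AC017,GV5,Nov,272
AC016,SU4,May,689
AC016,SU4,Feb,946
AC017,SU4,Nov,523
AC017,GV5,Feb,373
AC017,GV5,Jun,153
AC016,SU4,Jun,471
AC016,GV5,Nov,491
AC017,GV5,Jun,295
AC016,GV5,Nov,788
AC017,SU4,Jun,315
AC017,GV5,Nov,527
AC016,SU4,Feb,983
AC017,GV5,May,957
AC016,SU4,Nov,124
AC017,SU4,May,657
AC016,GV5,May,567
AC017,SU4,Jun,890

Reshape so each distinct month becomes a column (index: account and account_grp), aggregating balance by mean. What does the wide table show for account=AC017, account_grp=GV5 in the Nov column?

Rows with account=AC017, account_grp=GV5 and month=Nov: balance values are 789, 549, 272, 527.
(789 + 549 + 272 + 527) / 4 = 534.25.

534.25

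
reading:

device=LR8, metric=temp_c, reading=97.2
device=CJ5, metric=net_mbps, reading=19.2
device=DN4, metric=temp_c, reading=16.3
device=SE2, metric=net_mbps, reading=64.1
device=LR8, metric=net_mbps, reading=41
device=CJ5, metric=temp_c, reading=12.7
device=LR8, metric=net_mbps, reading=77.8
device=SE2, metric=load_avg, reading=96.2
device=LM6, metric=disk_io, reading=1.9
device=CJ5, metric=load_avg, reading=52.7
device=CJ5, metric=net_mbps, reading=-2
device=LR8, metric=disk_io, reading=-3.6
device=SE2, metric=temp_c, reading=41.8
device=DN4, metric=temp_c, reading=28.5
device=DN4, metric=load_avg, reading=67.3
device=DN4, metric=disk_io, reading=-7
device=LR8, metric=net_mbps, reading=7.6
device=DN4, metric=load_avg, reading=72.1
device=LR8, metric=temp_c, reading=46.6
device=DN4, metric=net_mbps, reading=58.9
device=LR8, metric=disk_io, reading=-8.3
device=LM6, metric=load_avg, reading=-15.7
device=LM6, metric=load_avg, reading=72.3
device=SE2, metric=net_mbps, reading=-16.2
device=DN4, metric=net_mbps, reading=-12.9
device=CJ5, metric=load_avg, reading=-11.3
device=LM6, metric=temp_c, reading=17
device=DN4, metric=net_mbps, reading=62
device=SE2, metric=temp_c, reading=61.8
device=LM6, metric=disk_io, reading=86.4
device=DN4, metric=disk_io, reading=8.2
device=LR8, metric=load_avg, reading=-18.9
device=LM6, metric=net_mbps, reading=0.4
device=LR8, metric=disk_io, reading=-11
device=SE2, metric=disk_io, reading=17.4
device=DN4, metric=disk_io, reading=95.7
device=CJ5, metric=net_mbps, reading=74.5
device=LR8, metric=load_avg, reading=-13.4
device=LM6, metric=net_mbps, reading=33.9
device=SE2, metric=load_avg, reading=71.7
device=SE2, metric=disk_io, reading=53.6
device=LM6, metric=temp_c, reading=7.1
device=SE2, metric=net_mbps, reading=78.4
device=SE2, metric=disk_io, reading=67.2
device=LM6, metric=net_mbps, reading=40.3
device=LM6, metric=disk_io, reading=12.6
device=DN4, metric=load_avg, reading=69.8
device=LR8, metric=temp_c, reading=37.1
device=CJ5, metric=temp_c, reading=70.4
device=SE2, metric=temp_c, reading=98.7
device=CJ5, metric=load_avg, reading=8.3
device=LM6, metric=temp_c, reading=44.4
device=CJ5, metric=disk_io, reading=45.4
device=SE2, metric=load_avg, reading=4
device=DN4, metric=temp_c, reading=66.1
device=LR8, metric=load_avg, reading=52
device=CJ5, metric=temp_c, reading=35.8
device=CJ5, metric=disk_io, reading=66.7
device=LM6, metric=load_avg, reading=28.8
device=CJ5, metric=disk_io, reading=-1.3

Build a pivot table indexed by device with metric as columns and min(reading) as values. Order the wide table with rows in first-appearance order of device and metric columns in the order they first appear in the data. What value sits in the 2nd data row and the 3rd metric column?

-11.3

With rows in first-appearance order of device, row 2 is device=CJ5. metric columns in first-appearance order: temp_c, net_mbps, load_avg, disk_io; column 3 is load_avg.
Long rows with device=CJ5, metric=load_avg: min(52.7, -11.3, 8.3) = -11.3.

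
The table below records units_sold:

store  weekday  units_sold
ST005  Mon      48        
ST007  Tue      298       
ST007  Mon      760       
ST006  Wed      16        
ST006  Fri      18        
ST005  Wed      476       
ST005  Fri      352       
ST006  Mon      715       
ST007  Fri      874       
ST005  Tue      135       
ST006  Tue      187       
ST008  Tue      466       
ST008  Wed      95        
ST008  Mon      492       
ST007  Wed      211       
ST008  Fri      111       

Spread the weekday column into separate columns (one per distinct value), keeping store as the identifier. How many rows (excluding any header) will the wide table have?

4

4 distinct store values → 4 rows.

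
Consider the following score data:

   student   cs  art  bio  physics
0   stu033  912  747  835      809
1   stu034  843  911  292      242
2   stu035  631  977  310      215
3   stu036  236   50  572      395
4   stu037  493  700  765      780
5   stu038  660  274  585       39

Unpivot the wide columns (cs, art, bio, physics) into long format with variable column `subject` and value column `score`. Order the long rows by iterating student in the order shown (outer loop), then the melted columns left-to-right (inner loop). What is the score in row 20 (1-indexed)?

24 rows total (6 × 4). Row 20: index ⌊(20-1)/4⌋ = 4 into student → stu037; (20-1) mod 4 = 3 into the melted columns → physics.
So row 20 is (stu037, physics, 780); score = 780.

780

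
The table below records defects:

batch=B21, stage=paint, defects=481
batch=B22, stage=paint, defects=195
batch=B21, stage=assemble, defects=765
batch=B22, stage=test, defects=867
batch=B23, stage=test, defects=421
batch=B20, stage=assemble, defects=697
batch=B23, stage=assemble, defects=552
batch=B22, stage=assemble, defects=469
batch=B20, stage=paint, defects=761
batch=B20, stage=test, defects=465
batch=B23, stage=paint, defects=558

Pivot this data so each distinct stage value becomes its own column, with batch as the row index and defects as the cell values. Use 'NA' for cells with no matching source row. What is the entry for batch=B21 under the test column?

NA

No long-format row has batch=B21 and stage=test, so the cell is NA.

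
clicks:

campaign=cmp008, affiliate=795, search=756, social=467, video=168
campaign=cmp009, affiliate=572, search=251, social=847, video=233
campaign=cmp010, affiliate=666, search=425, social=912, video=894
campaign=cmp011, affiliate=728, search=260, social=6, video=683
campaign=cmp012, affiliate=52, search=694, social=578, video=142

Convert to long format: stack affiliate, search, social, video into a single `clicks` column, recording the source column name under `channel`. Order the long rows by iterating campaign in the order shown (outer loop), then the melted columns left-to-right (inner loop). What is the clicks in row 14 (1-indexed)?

20 rows total (5 × 4). Row 14: index ⌊(14-1)/4⌋ = 3 into campaign → cmp011; (14-1) mod 4 = 1 into the melted columns → search.
So row 14 is (cmp011, search, 260); clicks = 260.

260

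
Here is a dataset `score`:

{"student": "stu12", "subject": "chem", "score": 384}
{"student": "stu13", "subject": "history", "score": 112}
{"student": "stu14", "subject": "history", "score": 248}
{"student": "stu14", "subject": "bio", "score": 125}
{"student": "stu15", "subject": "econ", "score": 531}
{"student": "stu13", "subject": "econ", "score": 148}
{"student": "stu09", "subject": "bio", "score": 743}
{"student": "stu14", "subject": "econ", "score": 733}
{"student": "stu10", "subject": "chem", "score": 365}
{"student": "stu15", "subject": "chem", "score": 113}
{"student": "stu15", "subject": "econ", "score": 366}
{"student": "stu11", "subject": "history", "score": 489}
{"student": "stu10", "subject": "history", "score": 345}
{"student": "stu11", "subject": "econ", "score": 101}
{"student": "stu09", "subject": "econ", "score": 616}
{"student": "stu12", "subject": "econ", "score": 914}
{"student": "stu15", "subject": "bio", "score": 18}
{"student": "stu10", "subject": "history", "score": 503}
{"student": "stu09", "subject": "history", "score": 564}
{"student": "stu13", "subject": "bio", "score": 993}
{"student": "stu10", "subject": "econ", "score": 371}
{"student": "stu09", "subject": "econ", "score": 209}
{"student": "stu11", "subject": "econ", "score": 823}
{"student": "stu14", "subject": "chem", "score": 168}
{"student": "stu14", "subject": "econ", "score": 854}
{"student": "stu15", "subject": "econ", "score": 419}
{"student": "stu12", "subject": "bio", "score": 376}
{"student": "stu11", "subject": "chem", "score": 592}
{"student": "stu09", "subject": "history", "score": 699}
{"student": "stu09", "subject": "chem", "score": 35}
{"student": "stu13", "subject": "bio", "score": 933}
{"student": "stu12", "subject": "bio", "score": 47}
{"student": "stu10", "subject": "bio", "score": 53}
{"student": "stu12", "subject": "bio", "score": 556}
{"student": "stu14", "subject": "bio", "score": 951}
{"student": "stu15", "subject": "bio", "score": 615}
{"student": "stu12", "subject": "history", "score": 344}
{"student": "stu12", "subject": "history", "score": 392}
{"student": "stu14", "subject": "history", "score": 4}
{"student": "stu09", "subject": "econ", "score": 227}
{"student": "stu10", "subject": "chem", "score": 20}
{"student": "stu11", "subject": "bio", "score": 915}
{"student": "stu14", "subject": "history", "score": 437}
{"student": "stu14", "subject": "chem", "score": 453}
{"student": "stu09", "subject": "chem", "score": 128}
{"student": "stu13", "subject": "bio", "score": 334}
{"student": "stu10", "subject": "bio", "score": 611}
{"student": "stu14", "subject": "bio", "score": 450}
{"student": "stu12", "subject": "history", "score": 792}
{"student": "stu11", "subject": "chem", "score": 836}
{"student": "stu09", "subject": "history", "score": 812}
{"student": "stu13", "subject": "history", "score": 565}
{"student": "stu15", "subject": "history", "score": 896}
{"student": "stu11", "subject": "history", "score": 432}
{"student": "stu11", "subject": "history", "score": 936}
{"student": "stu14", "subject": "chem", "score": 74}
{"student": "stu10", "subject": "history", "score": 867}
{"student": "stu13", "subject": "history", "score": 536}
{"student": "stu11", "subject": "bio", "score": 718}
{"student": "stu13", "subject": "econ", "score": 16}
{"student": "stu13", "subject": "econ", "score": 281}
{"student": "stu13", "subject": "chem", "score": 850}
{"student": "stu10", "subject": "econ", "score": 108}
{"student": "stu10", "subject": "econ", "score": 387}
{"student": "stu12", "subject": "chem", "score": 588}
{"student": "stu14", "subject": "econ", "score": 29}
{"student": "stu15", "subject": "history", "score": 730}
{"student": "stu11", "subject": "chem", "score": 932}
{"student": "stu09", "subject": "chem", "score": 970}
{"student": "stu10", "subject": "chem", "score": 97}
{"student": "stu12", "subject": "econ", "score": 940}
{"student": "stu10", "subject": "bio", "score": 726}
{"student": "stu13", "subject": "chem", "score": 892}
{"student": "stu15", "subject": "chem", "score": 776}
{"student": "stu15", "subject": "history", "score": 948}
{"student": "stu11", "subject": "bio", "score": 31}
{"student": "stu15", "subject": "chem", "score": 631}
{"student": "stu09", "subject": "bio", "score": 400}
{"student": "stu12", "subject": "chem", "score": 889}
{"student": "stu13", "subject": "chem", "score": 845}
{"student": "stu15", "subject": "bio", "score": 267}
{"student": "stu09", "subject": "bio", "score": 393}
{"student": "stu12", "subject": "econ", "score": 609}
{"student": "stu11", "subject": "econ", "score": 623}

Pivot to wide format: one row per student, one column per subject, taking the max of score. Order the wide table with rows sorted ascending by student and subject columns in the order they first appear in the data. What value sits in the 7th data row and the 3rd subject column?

615

With rows sorted ascending by student, row 7 is student=stu15. subject columns in first-appearance order: chem, history, bio, econ; column 3 is bio.
Long rows with student=stu15, subject=bio: max(18, 615, 267) = 615.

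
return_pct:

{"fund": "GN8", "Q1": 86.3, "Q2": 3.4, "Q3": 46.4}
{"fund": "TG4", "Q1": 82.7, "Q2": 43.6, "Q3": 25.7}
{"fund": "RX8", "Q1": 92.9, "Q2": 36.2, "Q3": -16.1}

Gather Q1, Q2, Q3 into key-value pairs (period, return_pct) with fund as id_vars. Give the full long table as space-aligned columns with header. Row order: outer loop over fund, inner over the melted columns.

fund  period  return_pct
GN8   Q1      86.3      
GN8   Q2      3.4       
GN8   Q3      46.4      
TG4   Q1      82.7      
TG4   Q2      43.6      
TG4   Q3      25.7      
RX8   Q1      92.9      
RX8   Q2      36.2      
RX8   Q3      -16.1     

Each (fund, column) pair becomes one row: 3 × 3 = 9 rows.
For example, (GN8, Q1) → return_pct=86.3.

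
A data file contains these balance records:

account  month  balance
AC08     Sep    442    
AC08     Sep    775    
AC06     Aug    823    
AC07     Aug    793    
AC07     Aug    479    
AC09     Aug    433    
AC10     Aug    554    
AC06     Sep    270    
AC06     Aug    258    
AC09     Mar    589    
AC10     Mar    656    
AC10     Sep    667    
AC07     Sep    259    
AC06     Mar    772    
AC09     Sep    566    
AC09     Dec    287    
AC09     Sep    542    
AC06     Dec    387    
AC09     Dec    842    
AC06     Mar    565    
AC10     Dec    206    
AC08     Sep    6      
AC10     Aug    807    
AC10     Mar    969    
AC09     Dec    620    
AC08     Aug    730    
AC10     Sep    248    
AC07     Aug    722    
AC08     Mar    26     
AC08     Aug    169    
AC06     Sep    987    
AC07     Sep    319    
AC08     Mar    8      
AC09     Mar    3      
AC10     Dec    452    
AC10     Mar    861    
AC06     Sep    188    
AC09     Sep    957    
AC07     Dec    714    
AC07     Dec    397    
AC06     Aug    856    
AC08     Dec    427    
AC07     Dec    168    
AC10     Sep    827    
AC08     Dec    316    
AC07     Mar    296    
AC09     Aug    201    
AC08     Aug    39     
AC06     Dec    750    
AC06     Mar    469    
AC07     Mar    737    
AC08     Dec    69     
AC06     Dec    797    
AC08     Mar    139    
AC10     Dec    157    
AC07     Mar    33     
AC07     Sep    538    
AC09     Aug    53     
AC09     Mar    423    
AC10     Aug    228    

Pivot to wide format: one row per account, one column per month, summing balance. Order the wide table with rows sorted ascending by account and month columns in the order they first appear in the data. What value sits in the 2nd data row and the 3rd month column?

1066

With rows sorted ascending by account, row 2 is account=AC07. month columns in first-appearance order: Sep, Aug, Mar, Dec; column 3 is Mar.
Long rows with account=AC07, month=Mar: 296 + 737 + 33 = 1066.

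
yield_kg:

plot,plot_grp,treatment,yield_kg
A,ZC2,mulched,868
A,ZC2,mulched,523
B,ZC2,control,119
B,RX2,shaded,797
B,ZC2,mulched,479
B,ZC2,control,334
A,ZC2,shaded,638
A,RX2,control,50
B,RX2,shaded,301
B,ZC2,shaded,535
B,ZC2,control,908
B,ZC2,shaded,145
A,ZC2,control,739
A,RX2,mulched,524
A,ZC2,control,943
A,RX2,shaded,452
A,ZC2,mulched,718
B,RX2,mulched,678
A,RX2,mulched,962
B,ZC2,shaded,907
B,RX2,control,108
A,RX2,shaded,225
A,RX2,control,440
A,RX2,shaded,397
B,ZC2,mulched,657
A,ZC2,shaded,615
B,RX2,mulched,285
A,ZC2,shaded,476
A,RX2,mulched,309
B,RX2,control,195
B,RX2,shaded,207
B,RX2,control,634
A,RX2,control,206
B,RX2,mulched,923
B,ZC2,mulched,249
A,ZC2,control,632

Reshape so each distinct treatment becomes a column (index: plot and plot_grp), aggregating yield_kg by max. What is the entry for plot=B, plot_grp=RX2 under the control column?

Rows with plot=B, plot_grp=RX2 and treatment=control: yield_kg values are 108, 195, 634.
max(108, 195, 634) = 634.

634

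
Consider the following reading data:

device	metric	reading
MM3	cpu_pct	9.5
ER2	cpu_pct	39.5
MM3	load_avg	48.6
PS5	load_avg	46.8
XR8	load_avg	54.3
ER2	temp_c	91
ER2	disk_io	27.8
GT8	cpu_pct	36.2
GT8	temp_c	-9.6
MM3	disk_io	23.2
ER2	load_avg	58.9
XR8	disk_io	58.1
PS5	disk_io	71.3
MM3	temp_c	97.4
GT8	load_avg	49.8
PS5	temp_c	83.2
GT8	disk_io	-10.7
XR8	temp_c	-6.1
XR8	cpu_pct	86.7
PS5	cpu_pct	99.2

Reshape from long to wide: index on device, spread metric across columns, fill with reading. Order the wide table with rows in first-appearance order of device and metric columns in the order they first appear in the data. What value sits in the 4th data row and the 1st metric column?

With rows in first-appearance order of device, row 4 is device=XR8. metric columns in first-appearance order: cpu_pct, load_avg, temp_c, disk_io; column 1 is cpu_pct.
Long rows with device=XR8, metric=cpu_pct: reading = 86.7.

86.7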